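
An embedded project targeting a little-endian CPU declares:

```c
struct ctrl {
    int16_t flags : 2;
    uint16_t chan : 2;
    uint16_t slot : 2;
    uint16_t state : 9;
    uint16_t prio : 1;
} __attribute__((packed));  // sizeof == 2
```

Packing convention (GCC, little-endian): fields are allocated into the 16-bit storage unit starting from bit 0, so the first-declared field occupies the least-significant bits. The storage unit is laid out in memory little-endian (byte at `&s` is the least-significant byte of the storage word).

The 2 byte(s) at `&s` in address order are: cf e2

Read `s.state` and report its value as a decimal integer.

[0]=0xcf [1]=0xe2 (little-endian) → word 0xe2cf
flags [0+:2] = (word>>0) & 0x3 = 3
chan [2+:2] = (word>>2) & 0x3 = 3
slot [4+:2] = (word>>4) & 0x3 = 0
state [6+:9] = (word>>6) & 0x1ff = 395  ←
prio [15+:1] = (word>>15) & 0x1 = 1

395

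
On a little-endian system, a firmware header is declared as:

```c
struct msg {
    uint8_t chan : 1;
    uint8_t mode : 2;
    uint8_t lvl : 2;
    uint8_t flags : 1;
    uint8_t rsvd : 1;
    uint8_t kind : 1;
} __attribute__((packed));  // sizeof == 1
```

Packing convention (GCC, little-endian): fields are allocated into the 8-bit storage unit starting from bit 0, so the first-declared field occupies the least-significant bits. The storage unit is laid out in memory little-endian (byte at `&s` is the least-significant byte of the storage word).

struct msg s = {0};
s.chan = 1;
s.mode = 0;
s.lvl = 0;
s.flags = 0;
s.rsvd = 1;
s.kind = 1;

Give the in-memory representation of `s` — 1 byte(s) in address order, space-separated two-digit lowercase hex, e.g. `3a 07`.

[0+:1] chan=1 & 0x1 = 0x1; word=0x01
[1+:2] mode=0 & 0x3 = 0x0; word=0x01
[3+:2] lvl=0 & 0x3 = 0x0; word=0x01
[5+:1] flags=0 & 0x1 = 0x0; word=0x01
[6+:1] rsvd=1 & 0x1 = 0x1; word=0x41
[7+:1] kind=1 & 0x1 = 0x1; word=0xc1
word = 0xc1 → little-endian bytes:
  [0]=0xc1

c1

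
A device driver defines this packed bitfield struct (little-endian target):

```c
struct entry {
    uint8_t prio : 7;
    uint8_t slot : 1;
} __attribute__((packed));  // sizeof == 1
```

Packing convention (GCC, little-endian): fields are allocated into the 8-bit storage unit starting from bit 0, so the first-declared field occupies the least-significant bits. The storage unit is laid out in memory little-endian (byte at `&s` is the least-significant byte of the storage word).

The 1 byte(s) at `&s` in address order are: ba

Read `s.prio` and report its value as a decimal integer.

[0]=0xba (little-endian) → word 0xba
prio:7 @ bit 0 → (0xba>>0)&0x7f = 0x3a  ←
slot:1 @ bit 7 → (0xba>>7)&0x1 = 0x1

58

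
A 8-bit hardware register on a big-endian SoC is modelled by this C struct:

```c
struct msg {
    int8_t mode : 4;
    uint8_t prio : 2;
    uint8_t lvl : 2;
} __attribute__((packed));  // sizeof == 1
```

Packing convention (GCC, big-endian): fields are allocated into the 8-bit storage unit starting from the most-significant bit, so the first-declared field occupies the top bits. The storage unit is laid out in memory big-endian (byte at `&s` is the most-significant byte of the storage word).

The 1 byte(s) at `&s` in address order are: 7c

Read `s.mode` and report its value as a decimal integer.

[0]=0x7c (big-endian) → word 0x7c
mode:4 @ bit 4 → (0x7c>>4)&0xf = 0x7  ←
prio:2 @ bit 2 → (0x7c>>2)&0x3 = 0x3
lvl:2 @ bit 0 → (0x7c>>0)&0x3 = 0x0
mode signed 4b, MSB=0: value = 7

7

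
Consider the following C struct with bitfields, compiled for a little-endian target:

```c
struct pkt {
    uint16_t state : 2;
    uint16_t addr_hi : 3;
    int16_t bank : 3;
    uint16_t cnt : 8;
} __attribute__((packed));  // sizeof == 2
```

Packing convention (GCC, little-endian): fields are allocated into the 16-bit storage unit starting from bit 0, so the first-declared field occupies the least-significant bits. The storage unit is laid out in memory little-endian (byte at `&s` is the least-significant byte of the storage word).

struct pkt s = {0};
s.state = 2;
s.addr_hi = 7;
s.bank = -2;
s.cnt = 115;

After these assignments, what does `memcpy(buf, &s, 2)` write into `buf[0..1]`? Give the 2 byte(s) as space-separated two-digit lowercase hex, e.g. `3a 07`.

state:2 = 2 → 0x2 << 0 → word 0x0002
addr_hi:3 = 7 → 0x7 << 2 → word 0x001e
bank:3 = -2 → 0x6 << 5 → word 0x00de
cnt:8 = 115 → 0x73 << 8 → word 0x73de
word = 0x73de → little-endian bytes:
  [0]=0xde  [1]=0x73

de 73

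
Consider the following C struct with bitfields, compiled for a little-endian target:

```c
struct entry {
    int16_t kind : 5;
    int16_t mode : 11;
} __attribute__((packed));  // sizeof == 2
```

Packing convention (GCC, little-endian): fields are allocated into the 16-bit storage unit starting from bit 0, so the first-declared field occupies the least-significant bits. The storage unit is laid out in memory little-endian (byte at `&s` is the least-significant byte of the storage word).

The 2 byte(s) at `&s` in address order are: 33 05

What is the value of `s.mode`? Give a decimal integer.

41

[0]=0x33 [1]=0x05 (little-endian) → word 0x0533
kind:5 @ bit 0 → (0x0533>>0)&0x1f = 0x13
mode:11 @ bit 5 → (0x0533>>5)&0x7ff = 0x29  ←
mode signed 11b, MSB=0: value = 41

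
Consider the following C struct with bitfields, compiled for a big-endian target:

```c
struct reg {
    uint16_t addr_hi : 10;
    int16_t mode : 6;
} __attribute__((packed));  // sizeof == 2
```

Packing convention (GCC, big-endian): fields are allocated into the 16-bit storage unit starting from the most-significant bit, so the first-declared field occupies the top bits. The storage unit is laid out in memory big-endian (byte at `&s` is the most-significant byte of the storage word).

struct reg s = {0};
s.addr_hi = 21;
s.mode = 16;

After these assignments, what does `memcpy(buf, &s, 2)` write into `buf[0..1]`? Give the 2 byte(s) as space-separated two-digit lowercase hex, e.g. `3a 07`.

05 50

addr_hi (10b) val=21 bits=0x15 at bit 6: 0x0540
mode (6b) val=16 bits=0x10 at bit 0: 0x0550
word = 0x0550 → big-endian bytes:
  [0]=0x05  [1]=0x50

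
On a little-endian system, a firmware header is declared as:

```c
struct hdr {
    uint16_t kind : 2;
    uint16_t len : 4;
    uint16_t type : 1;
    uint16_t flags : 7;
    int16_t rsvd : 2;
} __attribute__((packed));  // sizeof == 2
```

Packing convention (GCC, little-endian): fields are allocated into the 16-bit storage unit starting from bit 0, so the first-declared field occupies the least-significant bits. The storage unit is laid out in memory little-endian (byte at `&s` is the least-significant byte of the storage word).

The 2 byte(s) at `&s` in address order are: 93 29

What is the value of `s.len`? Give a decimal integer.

4

[0]=0x93 [1]=0x29 (little-endian) → word 0x2993
kind:2 @ bit 0 → (0x2993>>0)&0x3 = 0x3
len:4 @ bit 2 → (0x2993>>2)&0xf = 0x4  ←
type:1 @ bit 6 → (0x2993>>6)&0x1 = 0x0
flags:7 @ bit 7 → (0x2993>>7)&0x7f = 0x53
rsvd:2 @ bit 14 → (0x2993>>14)&0x3 = 0x0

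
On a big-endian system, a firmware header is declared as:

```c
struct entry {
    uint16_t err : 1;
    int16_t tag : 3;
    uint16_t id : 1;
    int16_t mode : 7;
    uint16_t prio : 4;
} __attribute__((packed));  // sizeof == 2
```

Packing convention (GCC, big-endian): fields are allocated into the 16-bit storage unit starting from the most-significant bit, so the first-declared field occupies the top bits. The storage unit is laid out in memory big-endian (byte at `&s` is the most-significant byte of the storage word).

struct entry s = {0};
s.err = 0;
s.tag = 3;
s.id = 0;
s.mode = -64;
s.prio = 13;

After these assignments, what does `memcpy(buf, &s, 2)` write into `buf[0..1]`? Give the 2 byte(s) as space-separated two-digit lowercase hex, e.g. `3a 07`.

34 0d

err:1 = 0 → 0x0 << 15 → word 0x0000
tag:3 = 3 → 0x3 << 12 → word 0x3000
id:1 = 0 → 0x0 << 11 → word 0x3000
mode:7 = -64 → 0x40 << 4 → word 0x3400
prio:4 = 13 → 0xd << 0 → word 0x340d
word = 0x340d → big-endian bytes:
  [0]=0x34  [1]=0x0d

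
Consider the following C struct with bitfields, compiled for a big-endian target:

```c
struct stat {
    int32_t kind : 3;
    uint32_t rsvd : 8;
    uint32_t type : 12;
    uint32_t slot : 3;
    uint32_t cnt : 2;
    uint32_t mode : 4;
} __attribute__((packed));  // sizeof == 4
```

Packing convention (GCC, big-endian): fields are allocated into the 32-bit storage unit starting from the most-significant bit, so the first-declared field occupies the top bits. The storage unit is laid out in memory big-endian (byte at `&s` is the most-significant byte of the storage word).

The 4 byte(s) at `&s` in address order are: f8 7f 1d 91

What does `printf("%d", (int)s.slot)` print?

[0]=0xf8 [1]=0x7f [2]=0x1d [3]=0x91 (big-endian) → word 0xf87f1d91
kind [29+:3] = (word>>29) & 0x7 = 7
rsvd [21+:8] = (word>>21) & 0xff = 195
type [9+:12] = (word>>9) & 0xfff = 3982
slot [6+:3] = (word>>6) & 0x7 = 6  ←
cnt [4+:2] = (word>>4) & 0x3 = 1
mode [0+:4] = (word>>0) & 0xf = 1

6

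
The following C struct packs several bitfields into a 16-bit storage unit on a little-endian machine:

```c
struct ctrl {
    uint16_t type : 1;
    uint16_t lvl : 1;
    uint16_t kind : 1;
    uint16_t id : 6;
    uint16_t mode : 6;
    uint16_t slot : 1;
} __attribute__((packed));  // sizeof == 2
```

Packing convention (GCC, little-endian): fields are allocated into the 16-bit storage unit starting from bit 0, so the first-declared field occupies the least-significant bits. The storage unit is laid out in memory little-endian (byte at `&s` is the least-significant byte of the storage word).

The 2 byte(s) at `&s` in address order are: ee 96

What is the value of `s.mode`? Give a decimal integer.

[0]=0xee [1]=0x96 (little-endian) → word 0x96ee
type [0+:1] = (word>>0) & 0x1 = 0
lvl [1+:1] = (word>>1) & 0x1 = 1
kind [2+:1] = (word>>2) & 0x1 = 1
id [3+:6] = (word>>3) & 0x3f = 29
mode [9+:6] = (word>>9) & 0x3f = 11  ←
slot [15+:1] = (word>>15) & 0x1 = 1

11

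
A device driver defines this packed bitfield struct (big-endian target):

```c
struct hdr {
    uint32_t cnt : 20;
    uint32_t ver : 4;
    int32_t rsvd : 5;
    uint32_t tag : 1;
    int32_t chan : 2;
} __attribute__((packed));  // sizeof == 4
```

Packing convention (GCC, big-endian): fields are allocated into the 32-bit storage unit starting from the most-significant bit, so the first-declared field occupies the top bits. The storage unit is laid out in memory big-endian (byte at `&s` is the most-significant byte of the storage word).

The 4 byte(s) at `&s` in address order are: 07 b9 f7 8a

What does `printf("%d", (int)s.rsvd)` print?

[0]=0x07 [1]=0xb9 [2]=0xf7 [3]=0x8a (big-endian) → word 0x07b9f78a
cnt [12+:20] = (word>>12) & 0xfffff = 31647
ver [8+:4] = (word>>8) & 0xf = 7
rsvd [3+:5] = (word>>3) & 0x1f = 17  ←
tag [2+:1] = (word>>2) & 0x1 = 0
chan [0+:2] = (word>>0) & 0x3 = 2
rsvd signed 5b, MSB=1: 17 - 32 = -15

-15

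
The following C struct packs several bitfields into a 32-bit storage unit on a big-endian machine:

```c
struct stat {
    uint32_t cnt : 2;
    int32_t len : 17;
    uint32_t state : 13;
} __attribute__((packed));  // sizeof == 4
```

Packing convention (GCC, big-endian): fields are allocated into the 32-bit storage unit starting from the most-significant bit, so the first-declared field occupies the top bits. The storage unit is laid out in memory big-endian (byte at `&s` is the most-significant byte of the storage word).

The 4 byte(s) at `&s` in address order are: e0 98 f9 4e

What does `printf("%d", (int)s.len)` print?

-64313

[0]=0xe0 [1]=0x98 [2]=0xf9 [3]=0x4e (big-endian) → word 0xe098f94e
cnt:2 @ bit 30 → (0xe098f94e>>30)&0x3 = 0x3
len:17 @ bit 13 → (0xe098f94e>>13)&0x1ffff = 0x104c7  ←
state:13 @ bit 0 → (0xe098f94e>>0)&0x1fff = 0x194e
len signed 17b, MSB=1: 66759 - 131072 = -64313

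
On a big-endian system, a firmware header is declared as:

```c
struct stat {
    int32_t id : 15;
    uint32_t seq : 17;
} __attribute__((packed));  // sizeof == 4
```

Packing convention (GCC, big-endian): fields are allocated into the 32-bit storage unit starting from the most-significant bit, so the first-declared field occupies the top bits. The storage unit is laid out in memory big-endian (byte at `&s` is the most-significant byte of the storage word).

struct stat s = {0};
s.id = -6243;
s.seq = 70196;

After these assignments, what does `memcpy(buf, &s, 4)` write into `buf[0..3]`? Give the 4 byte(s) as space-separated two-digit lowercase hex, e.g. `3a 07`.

cf 3b 12 34

[17+:15] id=-6243 & 0x7fff = 0x679d; word=0xcf3a0000
[0+:17] seq=70196 & 0x1ffff = 0x11234; word=0xcf3b1234
word = 0xcf3b1234 → big-endian bytes:
  [0]=0xcf  [1]=0x3b  [2]=0x12  [3]=0x34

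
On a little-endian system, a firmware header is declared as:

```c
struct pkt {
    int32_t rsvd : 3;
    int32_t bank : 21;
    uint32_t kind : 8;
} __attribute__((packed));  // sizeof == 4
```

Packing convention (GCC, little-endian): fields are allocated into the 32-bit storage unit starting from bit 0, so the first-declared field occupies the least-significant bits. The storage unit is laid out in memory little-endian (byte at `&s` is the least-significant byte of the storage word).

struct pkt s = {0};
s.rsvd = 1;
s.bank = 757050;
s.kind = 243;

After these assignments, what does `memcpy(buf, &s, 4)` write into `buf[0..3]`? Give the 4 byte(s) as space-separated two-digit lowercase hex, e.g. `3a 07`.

[0+:3] rsvd=1 & 0x7 = 0x1; word=0x00000001
[3+:21] bank=757050 & 0x1fffff = 0xb8d3a; word=0x005c69d1
[24+:8] kind=243 & 0xff = 0xf3; word=0xf35c69d1
word = 0xf35c69d1 → little-endian bytes:
  [0]=0xd1  [1]=0x69  [2]=0x5c  [3]=0xf3

d1 69 5c f3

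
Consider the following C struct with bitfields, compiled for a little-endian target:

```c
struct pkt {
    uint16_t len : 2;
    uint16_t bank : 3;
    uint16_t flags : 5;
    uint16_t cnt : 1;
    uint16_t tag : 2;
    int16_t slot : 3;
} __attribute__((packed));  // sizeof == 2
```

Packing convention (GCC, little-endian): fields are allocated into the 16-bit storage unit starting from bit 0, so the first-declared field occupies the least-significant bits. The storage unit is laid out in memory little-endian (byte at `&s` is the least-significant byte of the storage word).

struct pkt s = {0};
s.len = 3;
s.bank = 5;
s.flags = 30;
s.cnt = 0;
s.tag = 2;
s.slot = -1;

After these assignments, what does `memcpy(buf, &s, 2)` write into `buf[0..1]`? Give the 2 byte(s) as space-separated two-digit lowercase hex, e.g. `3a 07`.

d7 f3

[0+:2] len=3 & 0x3 = 0x3; word=0x0003
[2+:3] bank=5 & 0x7 = 0x5; word=0x0017
[5+:5] flags=30 & 0x1f = 0x1e; word=0x03d7
[10+:1] cnt=0 & 0x1 = 0x0; word=0x03d7
[11+:2] tag=2 & 0x3 = 0x2; word=0x13d7
[13+:3] slot=-1 & 0x7 = 0x7; word=0xf3d7
word = 0xf3d7 → little-endian bytes:
  [0]=0xd7  [1]=0xf3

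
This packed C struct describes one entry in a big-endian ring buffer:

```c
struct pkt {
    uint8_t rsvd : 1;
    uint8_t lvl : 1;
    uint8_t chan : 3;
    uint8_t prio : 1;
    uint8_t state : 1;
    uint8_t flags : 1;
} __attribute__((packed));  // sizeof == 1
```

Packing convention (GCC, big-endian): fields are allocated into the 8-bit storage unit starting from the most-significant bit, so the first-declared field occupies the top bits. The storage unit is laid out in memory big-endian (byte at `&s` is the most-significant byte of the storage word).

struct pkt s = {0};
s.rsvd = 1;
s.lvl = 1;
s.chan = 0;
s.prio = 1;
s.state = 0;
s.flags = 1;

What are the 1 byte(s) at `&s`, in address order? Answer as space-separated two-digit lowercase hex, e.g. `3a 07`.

c5

rsvd:1 = 1 → 0x1 << 7 → word 0x80
lvl:1 = 1 → 0x1 << 6 → word 0xc0
chan:3 = 0 → 0x0 << 3 → word 0xc0
prio:1 = 1 → 0x1 << 2 → word 0xc4
state:1 = 0 → 0x0 << 1 → word 0xc4
flags:1 = 1 → 0x1 << 0 → word 0xc5
word = 0xc5 → big-endian bytes:
  [0]=0xc5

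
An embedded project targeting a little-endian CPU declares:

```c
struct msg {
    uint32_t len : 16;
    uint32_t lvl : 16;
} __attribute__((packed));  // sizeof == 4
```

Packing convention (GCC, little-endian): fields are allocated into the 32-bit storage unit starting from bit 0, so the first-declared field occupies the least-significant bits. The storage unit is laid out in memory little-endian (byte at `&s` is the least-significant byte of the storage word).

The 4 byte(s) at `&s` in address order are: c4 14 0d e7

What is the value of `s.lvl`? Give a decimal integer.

59149

[0]=0xc4 [1]=0x14 [2]=0x0d [3]=0xe7 (little-endian) → word 0xe70d14c4
len:16 @ bit 0 → (0xe70d14c4>>0)&0xffff = 0x14c4
lvl:16 @ bit 16 → (0xe70d14c4>>16)&0xffff = 0xe70d  ←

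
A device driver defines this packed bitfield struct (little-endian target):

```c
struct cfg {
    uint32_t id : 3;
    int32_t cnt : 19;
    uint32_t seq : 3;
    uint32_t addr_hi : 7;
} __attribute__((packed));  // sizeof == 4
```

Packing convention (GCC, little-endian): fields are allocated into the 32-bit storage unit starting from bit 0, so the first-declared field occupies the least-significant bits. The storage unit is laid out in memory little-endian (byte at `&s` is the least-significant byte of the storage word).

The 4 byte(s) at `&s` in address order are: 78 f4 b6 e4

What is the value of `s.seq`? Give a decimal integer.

2

[0]=0x78 [1]=0xf4 [2]=0xb6 [3]=0xe4 (little-endian) → word 0xe4b6f478
id [0+:3] = (word>>0) & 0x7 = 0
cnt [3+:19] = (word>>3) & 0x7ffff = 450191
seq [22+:3] = (word>>22) & 0x7 = 2  ←
addr_hi [25+:7] = (word>>25) & 0x7f = 114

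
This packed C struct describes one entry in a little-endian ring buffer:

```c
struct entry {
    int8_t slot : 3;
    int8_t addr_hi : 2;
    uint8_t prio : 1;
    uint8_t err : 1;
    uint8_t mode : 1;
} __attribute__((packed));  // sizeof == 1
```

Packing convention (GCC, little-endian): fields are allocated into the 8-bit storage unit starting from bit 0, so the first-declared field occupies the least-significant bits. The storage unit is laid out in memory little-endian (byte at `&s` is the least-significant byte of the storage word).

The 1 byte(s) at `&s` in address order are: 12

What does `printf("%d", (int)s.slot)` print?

2

[0]=0x12 (little-endian) → word 0x12
slot:3 @ bit 0 → (0x12>>0)&0x7 = 0x2  ←
addr_hi:2 @ bit 3 → (0x12>>3)&0x3 = 0x2
prio:1 @ bit 5 → (0x12>>5)&0x1 = 0x0
err:1 @ bit 6 → (0x12>>6)&0x1 = 0x0
mode:1 @ bit 7 → (0x12>>7)&0x1 = 0x0
slot signed 3b, MSB=0: value = 2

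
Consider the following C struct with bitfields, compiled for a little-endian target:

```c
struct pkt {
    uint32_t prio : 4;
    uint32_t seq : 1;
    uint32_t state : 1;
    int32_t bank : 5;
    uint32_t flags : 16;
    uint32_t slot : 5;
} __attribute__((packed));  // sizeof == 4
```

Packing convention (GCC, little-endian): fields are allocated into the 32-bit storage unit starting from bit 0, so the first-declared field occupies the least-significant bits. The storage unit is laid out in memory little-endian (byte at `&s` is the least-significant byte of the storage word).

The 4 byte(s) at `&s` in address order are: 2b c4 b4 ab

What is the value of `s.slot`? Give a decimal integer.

[0]=0x2b [1]=0xc4 [2]=0xb4 [3]=0xab (little-endian) → word 0xabb4c42b
prio [0+:4] = (word>>0) & 0xf = 11
seq [4+:1] = (word>>4) & 0x1 = 0
state [5+:1] = (word>>5) & 0x1 = 1
bank [6+:5] = (word>>6) & 0x1f = 16
flags [11+:16] = (word>>11) & 0xffff = 30360
slot [27+:5] = (word>>27) & 0x1f = 21  ←

21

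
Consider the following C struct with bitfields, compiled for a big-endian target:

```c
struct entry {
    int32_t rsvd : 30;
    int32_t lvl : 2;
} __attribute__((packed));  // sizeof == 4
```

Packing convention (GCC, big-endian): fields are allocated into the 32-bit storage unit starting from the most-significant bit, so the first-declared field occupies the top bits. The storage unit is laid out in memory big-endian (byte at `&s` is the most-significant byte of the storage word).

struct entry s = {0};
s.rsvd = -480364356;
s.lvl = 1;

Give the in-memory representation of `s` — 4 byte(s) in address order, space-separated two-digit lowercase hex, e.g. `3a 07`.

8d 78 e2 f1

rsvd (30b) val=-480364356 bits=0x235e38bc at bit 2: 0x8d78e2f0
lvl (2b) val=1 bits=0x1 at bit 0: 0x8d78e2f1
word = 0x8d78e2f1 → big-endian bytes:
  [0]=0x8d  [1]=0x78  [2]=0xe2  [3]=0xf1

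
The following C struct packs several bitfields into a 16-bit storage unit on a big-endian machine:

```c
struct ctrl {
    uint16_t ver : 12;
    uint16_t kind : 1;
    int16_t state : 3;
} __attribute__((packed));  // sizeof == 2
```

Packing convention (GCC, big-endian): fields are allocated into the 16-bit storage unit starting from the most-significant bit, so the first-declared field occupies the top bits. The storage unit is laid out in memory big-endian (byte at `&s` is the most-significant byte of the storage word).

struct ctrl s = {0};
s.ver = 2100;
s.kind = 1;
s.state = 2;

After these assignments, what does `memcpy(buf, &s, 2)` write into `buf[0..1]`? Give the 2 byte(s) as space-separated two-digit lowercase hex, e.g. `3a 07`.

83 4a

ver:12 = 2100 → 0x834 << 4 → word 0x8340
kind:1 = 1 → 0x1 << 3 → word 0x8348
state:3 = 2 → 0x2 << 0 → word 0x834a
word = 0x834a → big-endian bytes:
  [0]=0x83  [1]=0x4a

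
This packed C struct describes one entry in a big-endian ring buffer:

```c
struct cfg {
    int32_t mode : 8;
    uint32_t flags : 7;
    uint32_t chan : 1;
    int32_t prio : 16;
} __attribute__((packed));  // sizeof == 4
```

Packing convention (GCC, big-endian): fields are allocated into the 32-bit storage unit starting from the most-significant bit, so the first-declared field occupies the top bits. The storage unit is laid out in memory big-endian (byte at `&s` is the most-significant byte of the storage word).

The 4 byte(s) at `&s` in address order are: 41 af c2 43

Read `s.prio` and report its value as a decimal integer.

-15805

[0]=0x41 [1]=0xaf [2]=0xc2 [3]=0x43 (big-endian) → word 0x41afc243
mode:8 @ bit 24 → (0x41afc243>>24)&0xff = 0x41
flags:7 @ bit 17 → (0x41afc243>>17)&0x7f = 0x57
chan:1 @ bit 16 → (0x41afc243>>16)&0x1 = 0x1
prio:16 @ bit 0 → (0x41afc243>>0)&0xffff = 0xc243  ←
prio signed 16b, MSB=1: 49731 - 65536 = -15805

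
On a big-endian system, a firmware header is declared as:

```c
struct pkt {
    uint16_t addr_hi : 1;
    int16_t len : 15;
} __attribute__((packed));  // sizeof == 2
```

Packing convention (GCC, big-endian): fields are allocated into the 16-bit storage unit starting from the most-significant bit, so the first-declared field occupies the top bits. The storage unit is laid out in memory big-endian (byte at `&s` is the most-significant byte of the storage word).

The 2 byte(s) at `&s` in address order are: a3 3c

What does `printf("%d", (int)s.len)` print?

9020

[0]=0xa3 [1]=0x3c (big-endian) → word 0xa33c
addr_hi:1 @ bit 15 → (0xa33c>>15)&0x1 = 0x1
len:15 @ bit 0 → (0xa33c>>0)&0x7fff = 0x233c  ←
len signed 15b, MSB=0: value = 9020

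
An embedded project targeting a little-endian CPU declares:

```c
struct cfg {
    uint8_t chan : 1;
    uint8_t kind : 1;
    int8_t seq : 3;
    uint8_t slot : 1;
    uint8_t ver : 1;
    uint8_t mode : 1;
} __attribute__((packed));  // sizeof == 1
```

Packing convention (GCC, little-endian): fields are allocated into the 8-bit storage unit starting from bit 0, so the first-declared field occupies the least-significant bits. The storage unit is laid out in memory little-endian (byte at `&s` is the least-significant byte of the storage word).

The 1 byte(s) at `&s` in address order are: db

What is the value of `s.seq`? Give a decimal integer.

[0]=0xdb (little-endian) → word 0xdb
chan:1 @ bit 0 → (0xdb>>0)&0x1 = 0x1
kind:1 @ bit 1 → (0xdb>>1)&0x1 = 0x1
seq:3 @ bit 2 → (0xdb>>2)&0x7 = 0x6  ←
slot:1 @ bit 5 → (0xdb>>5)&0x1 = 0x0
ver:1 @ bit 6 → (0xdb>>6)&0x1 = 0x1
mode:1 @ bit 7 → (0xdb>>7)&0x1 = 0x1
seq signed 3b, MSB=1: 6 - 8 = -2

-2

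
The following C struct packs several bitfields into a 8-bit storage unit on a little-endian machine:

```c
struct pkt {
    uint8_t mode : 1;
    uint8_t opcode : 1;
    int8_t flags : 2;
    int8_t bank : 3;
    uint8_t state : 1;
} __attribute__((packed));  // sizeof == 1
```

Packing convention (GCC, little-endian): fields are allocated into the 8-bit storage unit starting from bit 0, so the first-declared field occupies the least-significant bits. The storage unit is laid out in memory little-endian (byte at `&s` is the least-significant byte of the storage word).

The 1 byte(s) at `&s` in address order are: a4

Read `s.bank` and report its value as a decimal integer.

2

[0]=0xa4 (little-endian) → word 0xa4
mode [0+:1] = (word>>0) & 0x1 = 0
opcode [1+:1] = (word>>1) & 0x1 = 0
flags [2+:2] = (word>>2) & 0x3 = 1
bank [4+:3] = (word>>4) & 0x7 = 2  ←
state [7+:1] = (word>>7) & 0x1 = 1
bank signed 3b, MSB=0: value = 2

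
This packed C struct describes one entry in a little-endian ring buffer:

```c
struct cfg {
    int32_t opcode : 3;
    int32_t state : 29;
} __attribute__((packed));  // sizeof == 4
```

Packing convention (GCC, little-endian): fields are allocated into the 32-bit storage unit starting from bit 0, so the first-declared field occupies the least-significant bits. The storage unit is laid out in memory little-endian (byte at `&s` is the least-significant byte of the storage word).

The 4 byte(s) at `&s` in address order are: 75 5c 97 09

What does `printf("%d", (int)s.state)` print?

[0]=0x75 [1]=0x5c [2]=0x97 [3]=0x09 (little-endian) → word 0x09975c75
opcode [0+:3] = (word>>0) & 0x7 = 5
state [3+:29] = (word>>3) & 0x1fffffff = 20114318  ←
state signed 29b, MSB=0: value = 20114318

20114318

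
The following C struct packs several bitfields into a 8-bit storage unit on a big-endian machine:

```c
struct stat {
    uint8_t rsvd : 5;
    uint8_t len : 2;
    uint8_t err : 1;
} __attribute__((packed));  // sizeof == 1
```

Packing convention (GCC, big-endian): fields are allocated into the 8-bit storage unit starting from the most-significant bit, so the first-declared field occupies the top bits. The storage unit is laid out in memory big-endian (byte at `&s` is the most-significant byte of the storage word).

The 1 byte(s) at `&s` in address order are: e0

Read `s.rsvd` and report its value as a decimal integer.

[0]=0xe0 (big-endian) → word 0xe0
rsvd [3+:5] = (word>>3) & 0x1f = 28  ←
len [1+:2] = (word>>1) & 0x3 = 0
err [0+:1] = (word>>0) & 0x1 = 0

28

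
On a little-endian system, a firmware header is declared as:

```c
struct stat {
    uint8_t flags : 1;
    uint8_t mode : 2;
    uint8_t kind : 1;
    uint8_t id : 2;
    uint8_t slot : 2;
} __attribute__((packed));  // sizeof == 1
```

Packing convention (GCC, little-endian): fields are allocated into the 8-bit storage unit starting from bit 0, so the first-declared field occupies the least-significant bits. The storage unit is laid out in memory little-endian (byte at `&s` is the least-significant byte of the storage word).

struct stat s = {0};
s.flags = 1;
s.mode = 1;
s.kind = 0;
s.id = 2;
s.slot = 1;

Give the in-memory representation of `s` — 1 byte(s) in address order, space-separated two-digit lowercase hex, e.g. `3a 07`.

63

[0+:1] flags=1 & 0x1 = 0x1; word=0x01
[1+:2] mode=1 & 0x3 = 0x1; word=0x03
[3+:1] kind=0 & 0x1 = 0x0; word=0x03
[4+:2] id=2 & 0x3 = 0x2; word=0x23
[6+:2] slot=1 & 0x3 = 0x1; word=0x63
word = 0x63 → little-endian bytes:
  [0]=0x63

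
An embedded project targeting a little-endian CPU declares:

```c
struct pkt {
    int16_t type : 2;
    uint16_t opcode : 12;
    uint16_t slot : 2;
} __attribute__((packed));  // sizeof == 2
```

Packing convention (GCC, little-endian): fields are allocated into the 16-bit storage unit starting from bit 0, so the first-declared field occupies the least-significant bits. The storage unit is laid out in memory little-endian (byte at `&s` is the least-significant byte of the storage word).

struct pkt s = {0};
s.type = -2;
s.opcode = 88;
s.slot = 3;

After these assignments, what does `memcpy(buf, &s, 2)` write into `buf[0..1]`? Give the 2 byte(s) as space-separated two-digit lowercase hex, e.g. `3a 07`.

[0+:2] type=-2 & 0x3 = 0x2; word=0x0002
[2+:12] opcode=88 & 0xfff = 0x58; word=0x0162
[14+:2] slot=3 & 0x3 = 0x3; word=0xc162
word = 0xc162 → little-endian bytes:
  [0]=0x62  [1]=0xc1

62 c1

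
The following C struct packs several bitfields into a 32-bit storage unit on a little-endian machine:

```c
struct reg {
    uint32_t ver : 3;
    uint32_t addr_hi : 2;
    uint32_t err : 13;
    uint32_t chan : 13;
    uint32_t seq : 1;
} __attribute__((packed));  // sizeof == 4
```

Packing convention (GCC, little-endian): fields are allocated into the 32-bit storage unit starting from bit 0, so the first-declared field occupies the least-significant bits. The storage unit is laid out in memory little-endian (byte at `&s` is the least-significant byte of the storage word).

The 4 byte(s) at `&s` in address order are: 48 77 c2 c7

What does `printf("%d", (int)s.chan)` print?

4592

[0]=0x48 [1]=0x77 [2]=0xc2 [3]=0xc7 (little-endian) → word 0xc7c27748
ver [0+:3] = (word>>0) & 0x7 = 0
addr_hi [3+:2] = (word>>3) & 0x3 = 1
err [5+:13] = (word>>5) & 0x1fff = 5050
chan [18+:13] = (word>>18) & 0x1fff = 4592  ←
seq [31+:1] = (word>>31) & 0x1 = 1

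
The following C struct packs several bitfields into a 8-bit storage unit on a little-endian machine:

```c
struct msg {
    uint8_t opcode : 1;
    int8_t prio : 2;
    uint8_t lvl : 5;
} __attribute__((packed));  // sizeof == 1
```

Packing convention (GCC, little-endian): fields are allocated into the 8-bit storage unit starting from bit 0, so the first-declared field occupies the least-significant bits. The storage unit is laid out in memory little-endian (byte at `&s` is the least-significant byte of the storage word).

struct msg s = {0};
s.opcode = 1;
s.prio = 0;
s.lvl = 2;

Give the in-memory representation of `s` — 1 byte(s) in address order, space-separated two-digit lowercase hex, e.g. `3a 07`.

opcode:1 = 1 → 0x1 << 0 → word 0x01
prio:2 = 0 → 0x0 << 1 → word 0x01
lvl:5 = 2 → 0x2 << 3 → word 0x11
word = 0x11 → little-endian bytes:
  [0]=0x11

11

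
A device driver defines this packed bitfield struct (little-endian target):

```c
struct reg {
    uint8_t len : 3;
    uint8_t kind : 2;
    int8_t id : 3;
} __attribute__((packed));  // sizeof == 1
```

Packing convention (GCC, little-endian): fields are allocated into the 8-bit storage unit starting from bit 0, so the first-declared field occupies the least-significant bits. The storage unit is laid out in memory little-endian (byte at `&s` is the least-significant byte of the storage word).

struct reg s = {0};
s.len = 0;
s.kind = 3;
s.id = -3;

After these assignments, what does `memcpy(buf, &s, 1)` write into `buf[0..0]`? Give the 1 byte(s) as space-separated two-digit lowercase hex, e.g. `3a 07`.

b8

[0+:3] len=0 & 0x7 = 0x0; word=0x00
[3+:2] kind=3 & 0x3 = 0x3; word=0x18
[5+:3] id=-3 & 0x7 = 0x5; word=0xb8
word = 0xb8 → little-endian bytes:
  [0]=0xb8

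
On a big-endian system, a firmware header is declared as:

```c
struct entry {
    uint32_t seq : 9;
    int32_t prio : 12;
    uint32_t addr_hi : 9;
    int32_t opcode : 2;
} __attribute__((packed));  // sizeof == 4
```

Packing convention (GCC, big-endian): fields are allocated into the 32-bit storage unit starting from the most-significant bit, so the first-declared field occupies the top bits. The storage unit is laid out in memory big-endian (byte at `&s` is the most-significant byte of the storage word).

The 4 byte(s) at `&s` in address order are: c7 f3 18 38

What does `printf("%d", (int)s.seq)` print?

399

[0]=0xc7 [1]=0xf3 [2]=0x18 [3]=0x38 (big-endian) → word 0xc7f31838
seq [23+:9] = (word>>23) & 0x1ff = 399  ←
prio [11+:12] = (word>>11) & 0xfff = 3683
addr_hi [2+:9] = (word>>2) & 0x1ff = 14
opcode [0+:2] = (word>>0) & 0x3 = 0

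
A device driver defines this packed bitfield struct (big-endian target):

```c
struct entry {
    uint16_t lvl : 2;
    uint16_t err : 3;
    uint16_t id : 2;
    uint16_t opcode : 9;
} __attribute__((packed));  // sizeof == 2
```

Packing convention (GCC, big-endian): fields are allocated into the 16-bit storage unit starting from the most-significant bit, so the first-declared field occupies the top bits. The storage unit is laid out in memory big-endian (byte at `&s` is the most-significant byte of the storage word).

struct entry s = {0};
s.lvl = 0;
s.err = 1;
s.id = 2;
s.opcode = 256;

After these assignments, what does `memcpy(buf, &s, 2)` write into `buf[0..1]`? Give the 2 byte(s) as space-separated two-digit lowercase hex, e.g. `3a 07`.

0d 00

[14+:2] lvl=0 & 0x3 = 0x0; word=0x0000
[11+:3] err=1 & 0x7 = 0x1; word=0x0800
[9+:2] id=2 & 0x3 = 0x2; word=0x0c00
[0+:9] opcode=256 & 0x1ff = 0x100; word=0x0d00
word = 0x0d00 → big-endian bytes:
  [0]=0x0d  [1]=0x00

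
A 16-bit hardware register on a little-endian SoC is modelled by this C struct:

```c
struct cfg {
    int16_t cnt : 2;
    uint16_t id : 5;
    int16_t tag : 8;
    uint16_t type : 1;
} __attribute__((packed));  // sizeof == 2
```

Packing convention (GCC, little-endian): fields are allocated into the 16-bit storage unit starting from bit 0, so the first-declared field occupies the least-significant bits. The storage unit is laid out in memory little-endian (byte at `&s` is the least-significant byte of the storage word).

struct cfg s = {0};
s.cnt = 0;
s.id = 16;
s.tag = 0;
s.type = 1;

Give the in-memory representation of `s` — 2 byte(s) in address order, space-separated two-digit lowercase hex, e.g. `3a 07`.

40 80

cnt (2b) val=0 bits=0x0 at bit 0: 0x0000
id (5b) val=16 bits=0x10 at bit 2: 0x0040
tag (8b) val=0 bits=0x0 at bit 7: 0x0040
type (1b) val=1 bits=0x1 at bit 15: 0x8040
word = 0x8040 → little-endian bytes:
  [0]=0x40  [1]=0x80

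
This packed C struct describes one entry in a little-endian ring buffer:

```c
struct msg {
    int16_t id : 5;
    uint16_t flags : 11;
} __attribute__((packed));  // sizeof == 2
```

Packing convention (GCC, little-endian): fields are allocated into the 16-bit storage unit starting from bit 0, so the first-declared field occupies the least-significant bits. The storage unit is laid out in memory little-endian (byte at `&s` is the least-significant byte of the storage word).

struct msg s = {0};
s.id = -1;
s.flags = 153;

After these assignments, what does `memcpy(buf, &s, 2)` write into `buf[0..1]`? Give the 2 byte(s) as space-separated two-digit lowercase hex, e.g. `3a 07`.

id:5 = -1 → 0x1f << 0 → word 0x001f
flags:11 = 153 → 0x99 << 5 → word 0x133f
word = 0x133f → little-endian bytes:
  [0]=0x3f  [1]=0x13

3f 13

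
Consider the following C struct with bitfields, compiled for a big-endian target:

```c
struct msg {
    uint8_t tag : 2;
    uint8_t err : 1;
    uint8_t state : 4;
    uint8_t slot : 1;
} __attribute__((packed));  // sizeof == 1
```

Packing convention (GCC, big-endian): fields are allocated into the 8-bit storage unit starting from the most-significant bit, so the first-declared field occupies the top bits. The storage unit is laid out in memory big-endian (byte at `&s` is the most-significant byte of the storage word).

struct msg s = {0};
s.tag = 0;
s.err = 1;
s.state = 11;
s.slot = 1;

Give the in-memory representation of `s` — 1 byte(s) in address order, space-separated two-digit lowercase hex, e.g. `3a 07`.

[6+:2] tag=0 & 0x3 = 0x0; word=0x00
[5+:1] err=1 & 0x1 = 0x1; word=0x20
[1+:4] state=11 & 0xf = 0xb; word=0x36
[0+:1] slot=1 & 0x1 = 0x1; word=0x37
word = 0x37 → big-endian bytes:
  [0]=0x37

37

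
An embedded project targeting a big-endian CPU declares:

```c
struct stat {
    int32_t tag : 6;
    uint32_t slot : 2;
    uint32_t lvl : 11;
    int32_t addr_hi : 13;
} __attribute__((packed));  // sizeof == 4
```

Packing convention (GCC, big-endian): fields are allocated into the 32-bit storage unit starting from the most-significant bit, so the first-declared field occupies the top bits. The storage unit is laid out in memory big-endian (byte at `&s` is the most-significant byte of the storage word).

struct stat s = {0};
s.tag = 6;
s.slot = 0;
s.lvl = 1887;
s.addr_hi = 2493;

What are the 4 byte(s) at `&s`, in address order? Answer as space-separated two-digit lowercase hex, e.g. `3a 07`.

18 eb e9 bd

tag (6b) val=6 bits=0x6 at bit 26: 0x18000000
slot (2b) val=0 bits=0x0 at bit 24: 0x18000000
lvl (11b) val=1887 bits=0x75f at bit 13: 0x18ebe000
addr_hi (13b) val=2493 bits=0x9bd at bit 0: 0x18ebe9bd
word = 0x18ebe9bd → big-endian bytes:
  [0]=0x18  [1]=0xeb  [2]=0xe9  [3]=0xbd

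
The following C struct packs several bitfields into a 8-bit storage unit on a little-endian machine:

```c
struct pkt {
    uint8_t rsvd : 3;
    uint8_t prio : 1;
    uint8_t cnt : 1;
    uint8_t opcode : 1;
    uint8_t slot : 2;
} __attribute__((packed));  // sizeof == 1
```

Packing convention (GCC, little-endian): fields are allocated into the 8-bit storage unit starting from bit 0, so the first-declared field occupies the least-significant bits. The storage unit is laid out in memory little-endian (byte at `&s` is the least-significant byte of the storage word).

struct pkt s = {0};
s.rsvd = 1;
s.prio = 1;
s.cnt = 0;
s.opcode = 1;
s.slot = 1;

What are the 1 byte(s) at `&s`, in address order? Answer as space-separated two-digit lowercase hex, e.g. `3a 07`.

69

[0+:3] rsvd=1 & 0x7 = 0x1; word=0x01
[3+:1] prio=1 & 0x1 = 0x1; word=0x09
[4+:1] cnt=0 & 0x1 = 0x0; word=0x09
[5+:1] opcode=1 & 0x1 = 0x1; word=0x29
[6+:2] slot=1 & 0x3 = 0x1; word=0x69
word = 0x69 → little-endian bytes:
  [0]=0x69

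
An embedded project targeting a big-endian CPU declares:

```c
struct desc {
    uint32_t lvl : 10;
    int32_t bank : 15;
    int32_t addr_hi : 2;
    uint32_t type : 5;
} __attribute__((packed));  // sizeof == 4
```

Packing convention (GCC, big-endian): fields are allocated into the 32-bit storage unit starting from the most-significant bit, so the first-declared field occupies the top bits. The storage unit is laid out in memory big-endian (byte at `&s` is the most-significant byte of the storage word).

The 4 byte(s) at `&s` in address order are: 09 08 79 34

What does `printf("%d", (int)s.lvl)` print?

[0]=0x09 [1]=0x08 [2]=0x79 [3]=0x34 (big-endian) → word 0x09087934
lvl [22+:10] = (word>>22) & 0x3ff = 36  ←
bank [7+:15] = (word>>7) & 0x7fff = 4338
addr_hi [5+:2] = (word>>5) & 0x3 = 1
type [0+:5] = (word>>0) & 0x1f = 20

36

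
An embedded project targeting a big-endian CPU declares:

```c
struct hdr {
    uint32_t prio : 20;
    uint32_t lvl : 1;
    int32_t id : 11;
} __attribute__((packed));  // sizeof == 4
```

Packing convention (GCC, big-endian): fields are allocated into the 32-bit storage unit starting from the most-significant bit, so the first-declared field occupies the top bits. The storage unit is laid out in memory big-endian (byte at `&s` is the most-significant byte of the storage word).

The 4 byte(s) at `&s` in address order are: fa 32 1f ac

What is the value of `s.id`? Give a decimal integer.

-84

[0]=0xfa [1]=0x32 [2]=0x1f [3]=0xac (big-endian) → word 0xfa321fac
prio:20 @ bit 12 → (0xfa321fac>>12)&0xfffff = 0xfa321
lvl:1 @ bit 11 → (0xfa321fac>>11)&0x1 = 0x1
id:11 @ bit 0 → (0xfa321fac>>0)&0x7ff = 0x7ac  ←
id signed 11b, MSB=1: 1964 - 2048 = -84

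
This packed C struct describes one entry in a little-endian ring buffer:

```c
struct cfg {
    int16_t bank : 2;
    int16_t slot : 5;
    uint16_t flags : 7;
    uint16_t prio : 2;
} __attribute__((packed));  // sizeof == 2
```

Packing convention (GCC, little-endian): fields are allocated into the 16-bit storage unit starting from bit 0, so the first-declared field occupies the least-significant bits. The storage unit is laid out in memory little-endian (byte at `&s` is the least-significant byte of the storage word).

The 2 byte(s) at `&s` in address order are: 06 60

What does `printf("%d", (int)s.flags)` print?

64

[0]=0x06 [1]=0x60 (little-endian) → word 0x6006
bank:2 @ bit 0 → (0x6006>>0)&0x3 = 0x2
slot:5 @ bit 2 → (0x6006>>2)&0x1f = 0x1
flags:7 @ bit 7 → (0x6006>>7)&0x7f = 0x40  ←
prio:2 @ bit 14 → (0x6006>>14)&0x3 = 0x1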